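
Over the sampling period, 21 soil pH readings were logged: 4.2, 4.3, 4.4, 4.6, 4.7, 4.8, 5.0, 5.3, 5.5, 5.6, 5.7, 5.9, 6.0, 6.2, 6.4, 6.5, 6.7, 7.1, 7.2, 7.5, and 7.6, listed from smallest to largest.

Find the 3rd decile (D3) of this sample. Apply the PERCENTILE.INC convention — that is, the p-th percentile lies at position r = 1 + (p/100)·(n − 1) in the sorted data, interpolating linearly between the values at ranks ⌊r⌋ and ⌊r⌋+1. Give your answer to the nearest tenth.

n = 21.
r = 1 + (30/100)·(21 − 1) = 1 + 6 = 7.
r is an integer, so P30 is the value at rank 7: 5.0.

5.0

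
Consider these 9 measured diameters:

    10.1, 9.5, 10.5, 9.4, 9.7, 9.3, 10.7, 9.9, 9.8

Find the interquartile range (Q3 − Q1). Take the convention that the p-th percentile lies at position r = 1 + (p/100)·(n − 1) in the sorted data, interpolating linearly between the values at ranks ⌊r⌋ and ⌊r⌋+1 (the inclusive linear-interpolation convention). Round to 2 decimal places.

0.60

Sorted: 9.3, 9.4, 9.5, 9.7, 9.8, 9.9, 10.1, 10.5, 10.7.
n = 9.
P25: r = 3 (integer) → 9.5.
P75: r = 7 (integer) → 10.1.
Difference: 10.1 − 9.5 = 0.6.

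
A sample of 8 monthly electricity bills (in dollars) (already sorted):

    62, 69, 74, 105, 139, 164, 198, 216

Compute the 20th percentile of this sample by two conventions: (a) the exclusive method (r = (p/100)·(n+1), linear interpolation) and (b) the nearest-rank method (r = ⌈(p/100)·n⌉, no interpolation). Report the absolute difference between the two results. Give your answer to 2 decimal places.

n = 8.
(a) r = 1.8; between ranks 1 (62) and 2 (69): 67.6.
(b) the nearest-rank method: rank 2 → 69.
|67.6 − 69| = 1.4.

1.40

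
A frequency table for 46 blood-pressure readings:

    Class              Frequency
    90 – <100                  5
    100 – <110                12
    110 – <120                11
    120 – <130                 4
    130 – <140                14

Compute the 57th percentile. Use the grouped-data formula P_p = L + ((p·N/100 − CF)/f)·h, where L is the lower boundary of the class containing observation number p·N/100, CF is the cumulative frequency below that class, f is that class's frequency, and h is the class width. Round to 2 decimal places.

118.38

N = 46; target position k = 57/100 · 46 = 26.22.
Cumulative frequencies: 5, 17, 28, 32, 46.
Observation 26.22 falls in the class 110 – <120.
L = 110, CF = 17, f = 11, h = 10.
P57 = 110 + ((26.22 − 17)/11)·10 = 110 + 8.38182 = 118.382.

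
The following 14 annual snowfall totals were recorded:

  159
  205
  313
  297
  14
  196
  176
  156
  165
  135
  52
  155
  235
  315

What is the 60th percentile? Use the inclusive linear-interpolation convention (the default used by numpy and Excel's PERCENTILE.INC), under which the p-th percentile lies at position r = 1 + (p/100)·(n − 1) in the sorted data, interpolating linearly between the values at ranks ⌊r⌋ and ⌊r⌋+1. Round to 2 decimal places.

192.00

Sorted: 14, 52, 135, 155, 156, 159, 165, 176, 196, 205, 235, 297, 313, 315.
n = 14.
r = 1 + (60/100)·(14 − 1) = 1 + 7.8 = 8.8.
Rank 8 is 176 and rank 9 is 196.
Interpolate: 176 + 0.8·(196 − 176) = 176 + 0.8·20 = 192.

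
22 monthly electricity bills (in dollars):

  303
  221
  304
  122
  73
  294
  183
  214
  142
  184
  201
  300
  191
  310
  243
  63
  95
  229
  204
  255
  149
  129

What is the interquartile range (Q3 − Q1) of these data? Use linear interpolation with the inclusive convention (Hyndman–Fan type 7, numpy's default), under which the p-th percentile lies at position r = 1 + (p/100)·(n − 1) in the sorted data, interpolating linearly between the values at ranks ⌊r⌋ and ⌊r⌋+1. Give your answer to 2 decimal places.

108.25

Sorted: 63, 73, 95, 122, 129, 142, 149, 183, 184, 191, 201, 204, 214, 221, 229, 243, 255, 294, 300, 303, 304, 310.
n = 22.
P25: r = 6.25; ranks 6–7 are 142, 149; interpolating gives 143.75.
P75: r = 16.75; ranks 16–17 are 243, 255; interpolating gives 252.
Difference: 252 − 143.75 = 108.25.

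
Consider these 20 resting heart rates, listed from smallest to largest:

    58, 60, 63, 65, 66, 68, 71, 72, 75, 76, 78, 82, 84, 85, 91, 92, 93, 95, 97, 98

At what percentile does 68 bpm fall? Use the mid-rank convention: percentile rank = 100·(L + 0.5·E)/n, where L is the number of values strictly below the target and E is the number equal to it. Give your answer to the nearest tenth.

27.5

Count below 68: L = 5; count equal: E = 1; n = 20.
Percentile rank = 100·(5 + 0.5·1)/20 = 100·5.5/20 = 27.5.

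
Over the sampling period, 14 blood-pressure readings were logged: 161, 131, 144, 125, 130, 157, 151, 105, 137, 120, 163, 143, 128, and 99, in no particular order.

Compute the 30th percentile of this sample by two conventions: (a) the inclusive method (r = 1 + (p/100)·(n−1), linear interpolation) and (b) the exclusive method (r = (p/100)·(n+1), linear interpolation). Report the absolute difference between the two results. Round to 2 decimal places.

1.20

Sorted: 99, 105, 120, 125, 128, 130, 131, 137, 143, 144, 151, 157, 161, 163.
n = 14.
(a) r = 4.9; between ranks 4 (125) and 5 (128): 127.7.
(b) r = 4.5; between ranks 4 (125) and 5 (128): 126.5.
|127.7 − 126.5| = 1.2.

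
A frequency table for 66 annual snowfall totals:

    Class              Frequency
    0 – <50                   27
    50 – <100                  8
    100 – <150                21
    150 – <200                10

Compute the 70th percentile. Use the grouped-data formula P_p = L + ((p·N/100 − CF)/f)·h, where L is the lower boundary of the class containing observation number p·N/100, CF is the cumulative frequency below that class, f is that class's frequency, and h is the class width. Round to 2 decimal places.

126.67

N = 66; target position k = 70/100 · 66 = 46.2.
Cumulative frequencies: 27, 35, 56, 66.
Observation 46.2 falls in the class 100 – <150.
L = 100, CF = 35, f = 21, h = 50.
P70 = 100 + ((46.2 − 35)/21)·50 = 100 + 26.6667 = 126.667.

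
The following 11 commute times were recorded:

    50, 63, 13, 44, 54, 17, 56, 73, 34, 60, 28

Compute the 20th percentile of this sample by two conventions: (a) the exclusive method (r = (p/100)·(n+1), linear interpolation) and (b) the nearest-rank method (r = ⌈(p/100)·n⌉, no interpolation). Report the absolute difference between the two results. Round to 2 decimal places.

Sorted: 13, 17, 28, 34, 44, 50, 54, 56, 60, 63, 73.
n = 11.
(a) r = 2.4; between ranks 2 (17) and 3 (28): 21.4.
(b) the nearest-rank method: rank 3 → 28.
|21.4 − 28| = 6.6.

6.60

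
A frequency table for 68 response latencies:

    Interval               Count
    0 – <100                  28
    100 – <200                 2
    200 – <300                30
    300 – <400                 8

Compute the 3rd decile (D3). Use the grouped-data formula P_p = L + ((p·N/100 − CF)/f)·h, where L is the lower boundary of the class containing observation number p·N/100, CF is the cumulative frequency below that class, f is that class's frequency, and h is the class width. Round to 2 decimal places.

N = 68; target position k = 30/100 · 68 = 20.4.
Cumulative frequencies: 28, 30, 60, 68.
Observation 20.4 falls in the class 0 – <100.
L = 0, CF = 0, f = 28, h = 100.
P30 = 0 + ((20.4 − 0)/28)·100 = 0 + 72.8571 = 72.8571.

72.86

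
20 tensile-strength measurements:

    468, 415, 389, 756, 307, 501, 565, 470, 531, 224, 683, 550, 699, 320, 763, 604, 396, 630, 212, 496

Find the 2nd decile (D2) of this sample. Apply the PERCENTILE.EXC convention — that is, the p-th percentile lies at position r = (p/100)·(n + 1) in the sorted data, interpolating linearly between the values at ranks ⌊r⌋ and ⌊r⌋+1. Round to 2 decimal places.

Sorted: 212, 224, 307, 320, 389, 396, 415, 468, 470, 496, 501, 531, 550, 565, 604, 630, 683, 699, 756, 763.
n = 20.
r = (20/100)·(20 + 1) = 4.2.
Rank 4 is 320 and rank 5 is 389.
Interpolate: 320 + 0.2·(389 − 320) = 320 + 0.2·69 = 333.8.

333.80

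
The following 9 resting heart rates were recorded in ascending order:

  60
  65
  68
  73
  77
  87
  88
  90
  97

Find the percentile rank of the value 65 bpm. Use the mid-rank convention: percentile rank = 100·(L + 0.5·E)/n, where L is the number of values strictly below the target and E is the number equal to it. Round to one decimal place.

Count below 65: L = 1; count equal: E = 1; n = 9.
Percentile rank = 100·(1 + 0.5·1)/9 = 100·1.5/9 = 16.67.

16.7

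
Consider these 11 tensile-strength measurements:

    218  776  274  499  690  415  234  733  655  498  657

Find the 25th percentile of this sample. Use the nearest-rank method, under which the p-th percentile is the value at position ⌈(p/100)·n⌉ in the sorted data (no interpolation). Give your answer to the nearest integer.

Sorted: 218, 234, 274, 415, 498, 499, 655, 657, 690, 733, 776.
n = 11.
Position = ⌈25/100 · 11⌉ = ⌈2.75⌉ = 3.
The value at rank 3 is 274.

274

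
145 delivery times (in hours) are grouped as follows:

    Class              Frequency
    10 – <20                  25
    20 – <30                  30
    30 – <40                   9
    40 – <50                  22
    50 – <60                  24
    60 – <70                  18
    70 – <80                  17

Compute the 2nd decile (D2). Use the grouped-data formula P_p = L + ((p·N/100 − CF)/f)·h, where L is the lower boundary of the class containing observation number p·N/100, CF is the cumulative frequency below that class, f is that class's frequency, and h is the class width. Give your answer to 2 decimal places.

21.33

N = 145; target position k = 20/100 · 145 = 29.
Cumulative frequencies: 25, 55, 64, 86, 110, 128, 145.
Observation 29 falls in the class 20 – <30.
L = 20, CF = 25, f = 30, h = 10.
P20 = 20 + ((29 − 25)/30)·10 = 20 + 1.33333 = 21.3333.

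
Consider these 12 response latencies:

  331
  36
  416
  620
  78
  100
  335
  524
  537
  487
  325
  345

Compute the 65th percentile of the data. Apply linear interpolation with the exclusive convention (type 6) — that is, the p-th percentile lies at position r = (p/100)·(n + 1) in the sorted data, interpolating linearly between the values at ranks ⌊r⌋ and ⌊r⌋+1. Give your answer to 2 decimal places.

Sorted: 36, 78, 100, 325, 331, 335, 345, 416, 487, 524, 537, 620.
n = 12.
r = (65/100)·(12 + 1) = 8.45.
Rank 8 is 416 and rank 9 is 487.
Interpolate: 416 + 0.45·(487 − 416) = 416 + 0.45·71 = 447.95.

447.95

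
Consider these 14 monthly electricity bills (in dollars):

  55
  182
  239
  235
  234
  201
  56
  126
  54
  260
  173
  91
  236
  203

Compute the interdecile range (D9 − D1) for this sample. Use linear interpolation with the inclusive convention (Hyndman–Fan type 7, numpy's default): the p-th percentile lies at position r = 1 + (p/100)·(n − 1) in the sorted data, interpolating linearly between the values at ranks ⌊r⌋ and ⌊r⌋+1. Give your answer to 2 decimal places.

Sorted: 54, 55, 56, 91, 126, 173, 182, 201, 203, 234, 235, 236, 239, 260.
n = 14.
P10: r = 2.3; ranks 2–3 are 55, 56; interpolating gives 55.3.
P90: r = 12.7; ranks 12–13 are 236, 239; interpolating gives 238.1.
Difference: 238.1 − 55.3 = 182.8.

182.80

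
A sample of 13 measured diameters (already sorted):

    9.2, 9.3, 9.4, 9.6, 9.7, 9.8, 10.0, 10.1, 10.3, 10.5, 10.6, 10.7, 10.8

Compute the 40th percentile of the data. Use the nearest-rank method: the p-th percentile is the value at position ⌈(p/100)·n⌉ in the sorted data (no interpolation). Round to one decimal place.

n = 13.
Position = ⌈40/100 · 13⌉ = ⌈5.2⌉ = 6.
The value at rank 6 is 9.8.

9.8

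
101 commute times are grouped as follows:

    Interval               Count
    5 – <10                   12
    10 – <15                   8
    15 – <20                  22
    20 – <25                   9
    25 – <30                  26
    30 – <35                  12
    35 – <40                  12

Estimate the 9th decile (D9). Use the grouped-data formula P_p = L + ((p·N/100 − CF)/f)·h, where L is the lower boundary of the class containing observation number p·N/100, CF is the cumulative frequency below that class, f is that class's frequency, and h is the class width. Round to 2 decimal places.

N = 101; target position k = 90/100 · 101 = 90.9.
Cumulative frequencies: 12, 20, 42, 51, 77, 89, 101.
Observation 90.9 falls in the class 35 – <40.
L = 35, CF = 89, f = 12, h = 5.
P90 = 35 + ((90.9 − 89)/12)·5 = 35 + 0.791667 = 35.7917.

35.79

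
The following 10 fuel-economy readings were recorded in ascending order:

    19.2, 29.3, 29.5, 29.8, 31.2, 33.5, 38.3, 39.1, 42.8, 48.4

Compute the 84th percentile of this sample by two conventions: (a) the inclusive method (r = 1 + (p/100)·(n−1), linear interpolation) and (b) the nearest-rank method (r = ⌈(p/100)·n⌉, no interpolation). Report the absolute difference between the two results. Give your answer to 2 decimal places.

n = 10.
(a) r = 8.56; between ranks 8 (39.1) and 9 (42.8): 41.172.
(b) the nearest-rank method: rank 9 → 42.8.
|41.172 − 42.8| = 1.628.

1.63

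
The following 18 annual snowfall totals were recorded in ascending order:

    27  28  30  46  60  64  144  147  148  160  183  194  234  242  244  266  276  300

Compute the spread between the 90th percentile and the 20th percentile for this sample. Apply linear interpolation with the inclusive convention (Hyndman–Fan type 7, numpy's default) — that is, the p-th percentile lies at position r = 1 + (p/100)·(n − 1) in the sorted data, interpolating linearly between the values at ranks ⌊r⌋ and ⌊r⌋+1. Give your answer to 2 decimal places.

217.40

n = 18.
P20: r = 4.4; ranks 4–5 are 46, 60; interpolating gives 51.6.
P90: r = 16.3; ranks 16–17 are 266, 276; interpolating gives 269.
Difference: 269 − 51.6 = 217.4.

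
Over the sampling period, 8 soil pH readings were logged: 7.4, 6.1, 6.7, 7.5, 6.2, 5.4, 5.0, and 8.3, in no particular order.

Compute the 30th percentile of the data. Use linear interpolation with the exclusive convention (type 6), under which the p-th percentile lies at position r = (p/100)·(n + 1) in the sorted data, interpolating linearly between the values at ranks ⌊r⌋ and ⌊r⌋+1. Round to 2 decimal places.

5.89

Sorted: 5.0, 5.4, 6.1, 6.2, 6.7, 7.4, 7.5, 8.3.
n = 8.
r = (30/100)·(8 + 1) = 2.7.
Rank 2 is 5.4 and rank 3 is 6.1.
Interpolate: 5.4 + 0.7·(6.1 − 5.4) = 5.4 + 0.7·0.7 = 5.89.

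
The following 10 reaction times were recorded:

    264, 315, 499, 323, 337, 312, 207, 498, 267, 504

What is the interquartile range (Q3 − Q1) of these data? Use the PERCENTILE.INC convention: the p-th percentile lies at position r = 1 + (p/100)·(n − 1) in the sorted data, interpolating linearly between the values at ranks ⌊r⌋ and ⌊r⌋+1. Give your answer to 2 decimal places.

179.50

Sorted: 207, 264, 267, 312, 315, 323, 337, 498, 499, 504.
n = 10.
P25: r = 3.25; ranks 3–4 are 267, 312; interpolating gives 278.25.
P75: r = 7.75; ranks 7–8 are 337, 498; interpolating gives 457.75.
Difference: 457.75 − 278.25 = 179.5.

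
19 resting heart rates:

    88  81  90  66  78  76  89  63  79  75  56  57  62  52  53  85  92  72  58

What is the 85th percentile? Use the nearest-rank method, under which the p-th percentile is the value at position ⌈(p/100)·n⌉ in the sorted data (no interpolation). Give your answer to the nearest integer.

89

Sorted: 52, 53, 56, 57, 58, 62, 63, 66, 72, 75, 76, 78, 79, 81, 85, 88, 89, 90, 92.
n = 19.
Position = ⌈85/100 · 19⌉ = ⌈16.15⌉ = 17.
The value at rank 17 is 89.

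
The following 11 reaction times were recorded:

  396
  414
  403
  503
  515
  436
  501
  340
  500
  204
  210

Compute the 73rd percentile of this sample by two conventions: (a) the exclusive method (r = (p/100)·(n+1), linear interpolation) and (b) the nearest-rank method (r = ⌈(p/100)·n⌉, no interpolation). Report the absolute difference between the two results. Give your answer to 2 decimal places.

Sorted: 204, 210, 340, 396, 403, 414, 436, 500, 501, 503, 515.
n = 11.
(a) r = 8.76; between ranks 8 (500) and 9 (501): 500.76.
(b) the nearest-rank method: rank 9 → 501.
|500.76 − 501| = 0.24.

0.24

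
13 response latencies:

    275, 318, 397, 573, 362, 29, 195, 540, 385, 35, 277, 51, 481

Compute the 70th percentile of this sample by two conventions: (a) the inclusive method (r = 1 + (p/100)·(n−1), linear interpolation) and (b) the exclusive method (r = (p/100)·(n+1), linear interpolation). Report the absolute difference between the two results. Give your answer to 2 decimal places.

Sorted: 29, 35, 51, 195, 275, 277, 318, 362, 385, 397, 481, 540, 573.
n = 13.
(a) r = 9.4; between ranks 9 (385) and 10 (397): 389.8.
(b) r = 9.8; between ranks 9 (385) and 10 (397): 394.6.
|389.8 − 394.6| = 4.8.

4.80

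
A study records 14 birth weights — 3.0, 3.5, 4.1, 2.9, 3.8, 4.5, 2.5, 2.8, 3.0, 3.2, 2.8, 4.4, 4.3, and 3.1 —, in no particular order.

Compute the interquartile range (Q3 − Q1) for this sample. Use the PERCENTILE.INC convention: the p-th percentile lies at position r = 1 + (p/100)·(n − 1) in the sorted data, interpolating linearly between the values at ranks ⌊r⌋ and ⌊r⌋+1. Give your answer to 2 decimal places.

Sorted: 2.5, 2.8, 2.8, 2.9, 3.0, 3.0, 3.1, 3.2, 3.5, 3.8, 4.1, 4.3, 4.4, 4.5.
n = 14.
P25: r = 4.25; ranks 4–5 are 2.9, 3.0; interpolating gives 2.925.
P75: r = 10.75; ranks 10–11 are 3.8, 4.1; interpolating gives 4.025.
Difference: 4.025 − 2.925 = 1.1.

1.10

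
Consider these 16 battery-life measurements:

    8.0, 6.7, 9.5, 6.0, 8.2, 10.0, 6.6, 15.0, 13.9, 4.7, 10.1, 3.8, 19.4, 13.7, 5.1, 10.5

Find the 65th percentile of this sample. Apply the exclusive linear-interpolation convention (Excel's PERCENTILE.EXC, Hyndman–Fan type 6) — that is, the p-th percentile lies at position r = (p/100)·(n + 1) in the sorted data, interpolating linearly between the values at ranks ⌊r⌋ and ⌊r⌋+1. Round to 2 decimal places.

Sorted: 3.8, 4.7, 5.1, 6.0, 6.6, 6.7, 8.0, 8.2, 9.5, 10.0, 10.1, 10.5, 13.7, 13.9, 15.0, 19.4.
n = 16.
r = (65/100)·(16 + 1) = 11.05.
Rank 11 is 10.1 and rank 12 is 10.5.
Interpolate: 10.1 + 0.05·(10.5 − 10.1) = 10.1 + 0.05·0.4 = 10.12.

10.12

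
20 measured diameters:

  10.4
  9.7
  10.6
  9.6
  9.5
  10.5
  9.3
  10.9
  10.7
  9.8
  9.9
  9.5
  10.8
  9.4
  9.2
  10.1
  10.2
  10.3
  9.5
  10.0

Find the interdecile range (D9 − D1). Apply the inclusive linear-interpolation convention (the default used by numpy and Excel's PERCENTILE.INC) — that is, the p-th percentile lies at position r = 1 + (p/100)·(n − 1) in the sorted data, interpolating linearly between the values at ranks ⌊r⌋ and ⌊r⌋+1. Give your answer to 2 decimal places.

1.32

Sorted: 9.2, 9.3, 9.4, 9.5, 9.5, 9.5, 9.6, 9.7, 9.8, 9.9, 10.0, 10.1, 10.2, 10.3, 10.4, 10.5, 10.6, 10.7, 10.8, 10.9.
n = 20.
P10: r = 2.9; ranks 2–3 are 9.3, 9.4; interpolating gives 9.39.
P90: r = 18.1; ranks 18–19 are 10.7, 10.8; interpolating gives 10.71.
Difference: 10.71 − 9.39 = 1.32.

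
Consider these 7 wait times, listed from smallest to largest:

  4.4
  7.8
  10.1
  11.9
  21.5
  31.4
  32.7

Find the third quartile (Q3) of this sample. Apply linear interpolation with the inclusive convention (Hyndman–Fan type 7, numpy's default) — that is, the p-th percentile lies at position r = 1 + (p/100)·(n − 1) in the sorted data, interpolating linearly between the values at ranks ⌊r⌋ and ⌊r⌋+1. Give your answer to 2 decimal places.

n = 7.
r = 1 + (75/100)·(7 − 1) = 1 + 4.5 = 5.5.
Rank 5 is 21.5 and rank 6 is 31.4.
Interpolate: 21.5 + 0.5·(31.4 − 21.5) = 21.5 + 0.5·9.9 = 26.45.

26.45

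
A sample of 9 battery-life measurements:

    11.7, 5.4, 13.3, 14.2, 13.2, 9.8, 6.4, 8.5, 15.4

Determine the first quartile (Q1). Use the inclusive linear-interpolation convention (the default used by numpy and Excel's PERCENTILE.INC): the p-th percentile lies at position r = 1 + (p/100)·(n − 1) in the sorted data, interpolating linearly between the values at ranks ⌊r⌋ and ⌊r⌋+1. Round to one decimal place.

8.5

Sorted: 5.4, 6.4, 8.5, 9.8, 11.7, 13.2, 13.3, 14.2, 15.4.
n = 9.
r = 1 + (25/100)·(9 − 1) = 1 + 2 = 3.
r is an integer, so P25 is the value at rank 3: 8.5.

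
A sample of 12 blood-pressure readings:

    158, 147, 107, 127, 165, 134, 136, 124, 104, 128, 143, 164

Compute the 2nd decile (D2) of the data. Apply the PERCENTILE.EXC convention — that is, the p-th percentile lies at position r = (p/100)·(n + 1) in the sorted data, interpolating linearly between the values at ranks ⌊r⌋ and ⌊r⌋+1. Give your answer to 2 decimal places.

117.20

Sorted: 104, 107, 124, 127, 128, 134, 136, 143, 147, 158, 164, 165.
n = 12.
r = (20/100)·(12 + 1) = 2.6.
Rank 2 is 107 and rank 3 is 124.
Interpolate: 107 + 0.6·(124 − 107) = 107 + 0.6·17 = 117.2.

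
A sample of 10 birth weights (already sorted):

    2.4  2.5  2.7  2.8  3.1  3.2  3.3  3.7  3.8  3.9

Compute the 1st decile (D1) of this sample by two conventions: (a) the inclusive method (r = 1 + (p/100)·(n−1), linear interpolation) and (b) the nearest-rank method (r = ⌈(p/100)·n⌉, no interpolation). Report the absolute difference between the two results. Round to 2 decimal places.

n = 10.
(a) r = 1.9; between ranks 1 (2.4) and 2 (2.5): 2.49.
(b) the nearest-rank method: rank 1 → 2.4.
|2.49 − 2.4| = 0.09.

0.09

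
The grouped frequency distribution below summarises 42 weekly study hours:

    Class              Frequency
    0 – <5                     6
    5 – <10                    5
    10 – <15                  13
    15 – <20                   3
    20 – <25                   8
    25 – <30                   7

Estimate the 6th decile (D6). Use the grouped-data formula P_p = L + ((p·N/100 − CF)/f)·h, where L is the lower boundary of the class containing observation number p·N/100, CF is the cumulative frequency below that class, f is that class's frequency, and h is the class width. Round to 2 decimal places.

N = 42; target position k = 60/100 · 42 = 25.2.
Cumulative frequencies: 6, 11, 24, 27, 35, 42.
Observation 25.2 falls in the class 15 – <20.
L = 15, CF = 24, f = 3, h = 5.
P60 = 15 + ((25.2 − 24)/3)·5 = 15 + 2 = 17.

17.00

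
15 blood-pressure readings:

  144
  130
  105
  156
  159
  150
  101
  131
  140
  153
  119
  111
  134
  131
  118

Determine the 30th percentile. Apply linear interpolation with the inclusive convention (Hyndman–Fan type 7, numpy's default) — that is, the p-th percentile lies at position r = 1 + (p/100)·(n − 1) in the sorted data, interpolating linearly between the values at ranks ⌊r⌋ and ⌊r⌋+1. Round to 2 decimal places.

Sorted: 101, 105, 111, 118, 119, 130, 131, 131, 134, 140, 144, 150, 153, 156, 159.
n = 15.
r = 1 + (30/100)·(15 − 1) = 1 + 4.2 = 5.2.
Rank 5 is 119 and rank 6 is 130.
Interpolate: 119 + 0.2·(130 − 119) = 119 + 0.2·11 = 121.2.

121.20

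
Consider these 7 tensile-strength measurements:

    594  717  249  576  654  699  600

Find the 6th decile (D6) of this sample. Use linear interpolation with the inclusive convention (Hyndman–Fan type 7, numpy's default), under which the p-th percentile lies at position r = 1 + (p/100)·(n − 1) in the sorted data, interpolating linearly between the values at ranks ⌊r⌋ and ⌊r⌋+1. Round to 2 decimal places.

Sorted: 249, 576, 594, 600, 654, 699, 717.
n = 7.
r = 1 + (60/100)·(7 − 1) = 1 + 3.6 = 4.6.
Rank 4 is 600 and rank 5 is 654.
Interpolate: 600 + 0.6·(654 − 600) = 600 + 0.6·54 = 632.4.

632.40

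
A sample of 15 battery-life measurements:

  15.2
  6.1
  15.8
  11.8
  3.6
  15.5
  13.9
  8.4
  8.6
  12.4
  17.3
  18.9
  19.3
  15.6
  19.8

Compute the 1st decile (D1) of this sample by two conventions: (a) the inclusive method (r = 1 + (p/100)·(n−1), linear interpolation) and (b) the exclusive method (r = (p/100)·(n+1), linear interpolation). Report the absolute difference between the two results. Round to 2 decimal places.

Sorted: 3.6, 6.1, 8.4, 8.6, 11.8, 12.4, 13.9, 15.2, 15.5, 15.6, 15.8, 17.3, 18.9, 19.3, 19.8.
n = 15.
(a) r = 2.4; between ranks 2 (6.1) and 3 (8.4): 7.02.
(b) r = 1.6; between ranks 1 (3.6) and 2 (6.1): 5.1.
|7.02 − 5.1| = 1.92.

1.92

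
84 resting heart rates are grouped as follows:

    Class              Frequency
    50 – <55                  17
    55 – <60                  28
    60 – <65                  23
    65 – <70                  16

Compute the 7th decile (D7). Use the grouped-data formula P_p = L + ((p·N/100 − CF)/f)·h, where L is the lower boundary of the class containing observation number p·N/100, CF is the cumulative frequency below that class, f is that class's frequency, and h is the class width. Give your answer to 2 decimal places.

63.00

N = 84; target position k = 70/100 · 84 = 58.8.
Cumulative frequencies: 17, 45, 68, 84.
Observation 58.8 falls in the class 60 – <65.
L = 60, CF = 45, f = 23, h = 5.
P70 = 60 + ((58.8 − 45)/23)·5 = 60 + 3 = 63.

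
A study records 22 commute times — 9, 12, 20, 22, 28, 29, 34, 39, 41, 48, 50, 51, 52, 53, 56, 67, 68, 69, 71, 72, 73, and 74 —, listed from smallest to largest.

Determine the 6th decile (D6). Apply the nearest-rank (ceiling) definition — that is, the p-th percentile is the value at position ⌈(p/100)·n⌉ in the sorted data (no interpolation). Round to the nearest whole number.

53

n = 22.
Position = ⌈60/100 · 22⌉ = ⌈13.2⌉ = 14.
The value at rank 14 is 53.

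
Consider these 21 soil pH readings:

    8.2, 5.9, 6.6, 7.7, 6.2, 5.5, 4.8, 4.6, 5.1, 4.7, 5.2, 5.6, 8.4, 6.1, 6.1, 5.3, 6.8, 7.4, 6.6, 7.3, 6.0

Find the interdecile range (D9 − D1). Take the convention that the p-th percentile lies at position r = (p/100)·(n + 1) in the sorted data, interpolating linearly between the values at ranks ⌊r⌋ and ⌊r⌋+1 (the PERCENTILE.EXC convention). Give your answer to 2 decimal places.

Sorted: 4.6, 4.7, 4.8, 5.1, 5.2, 5.3, 5.5, 5.6, 5.9, 6.0, 6.1, 6.1, 6.2, 6.6, 6.6, 6.8, 7.3, 7.4, 7.7, 8.2, 8.4.
n = 21.
P10: r = 2.2; ranks 2–3 are 4.7, 4.8; interpolating gives 4.72.
P90: r = 19.8; ranks 19–20 are 7.7, 8.2; interpolating gives 8.1.
Difference: 8.1 − 4.72 = 3.38.

3.38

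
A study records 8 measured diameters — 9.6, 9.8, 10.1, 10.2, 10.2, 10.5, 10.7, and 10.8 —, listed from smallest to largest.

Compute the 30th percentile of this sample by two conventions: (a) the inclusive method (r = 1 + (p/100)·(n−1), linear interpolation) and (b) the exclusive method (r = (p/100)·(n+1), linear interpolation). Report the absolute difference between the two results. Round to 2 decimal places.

n = 8.
(a) r = 3.1; between ranks 3 (10.1) and 4 (10.2): 10.11.
(b) r = 2.7; between ranks 2 (9.8) and 3 (10.1): 10.01.
|10.11 − 10.01| = 0.1.

0.10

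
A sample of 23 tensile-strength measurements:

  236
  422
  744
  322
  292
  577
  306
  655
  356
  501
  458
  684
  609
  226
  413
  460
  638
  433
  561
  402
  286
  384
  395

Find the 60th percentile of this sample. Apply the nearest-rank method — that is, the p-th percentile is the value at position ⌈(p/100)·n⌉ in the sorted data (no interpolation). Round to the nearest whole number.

Sorted: 226, 236, 286, 292, 306, 322, 356, 384, 395, 402, 413, 422, 433, 458, 460, 501, 561, 577, 609, 638, 655, 684, 744.
n = 23.
Position = ⌈60/100 · 23⌉ = ⌈13.8⌉ = 14.
The value at rank 14 is 458.

458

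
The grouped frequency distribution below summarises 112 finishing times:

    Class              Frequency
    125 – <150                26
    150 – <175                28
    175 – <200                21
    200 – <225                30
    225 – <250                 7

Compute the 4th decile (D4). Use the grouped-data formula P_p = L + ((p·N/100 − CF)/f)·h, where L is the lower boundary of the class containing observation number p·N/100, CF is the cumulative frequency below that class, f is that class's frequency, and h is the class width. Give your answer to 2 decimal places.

N = 112; target position k = 40/100 · 112 = 44.8.
Cumulative frequencies: 26, 54, 75, 105, 112.
Observation 44.8 falls in the class 150 – <175.
L = 150, CF = 26, f = 28, h = 25.
P40 = 150 + ((44.8 − 26)/28)·25 = 150 + 16.7857 = 166.786.

166.79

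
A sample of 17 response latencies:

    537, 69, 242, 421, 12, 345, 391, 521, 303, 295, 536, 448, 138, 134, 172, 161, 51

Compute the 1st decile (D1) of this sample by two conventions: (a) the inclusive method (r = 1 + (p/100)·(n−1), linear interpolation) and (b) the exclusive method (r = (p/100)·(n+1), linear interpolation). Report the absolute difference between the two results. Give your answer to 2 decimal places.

Sorted: 12, 51, 69, 134, 138, 161, 172, 242, 295, 303, 345, 391, 421, 448, 521, 536, 537.
n = 17.
(a) r = 2.6; between ranks 2 (51) and 3 (69): 61.8.
(b) r = 1.8; between ranks 1 (12) and 2 (51): 43.2.
|61.8 − 43.2| = 18.6.

18.60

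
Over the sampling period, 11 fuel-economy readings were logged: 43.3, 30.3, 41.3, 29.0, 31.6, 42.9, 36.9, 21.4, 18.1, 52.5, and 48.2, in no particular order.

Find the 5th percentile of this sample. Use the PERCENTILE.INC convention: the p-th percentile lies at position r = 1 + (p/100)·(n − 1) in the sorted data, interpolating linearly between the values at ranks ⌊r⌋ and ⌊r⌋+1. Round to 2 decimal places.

Sorted: 18.1, 21.4, 29.0, 30.3, 31.6, 36.9, 41.3, 42.9, 43.3, 48.2, 52.5.
n = 11.
r = 1 + (5/100)·(11 − 1) = 1 + 0.5 = 1.5.
Rank 1 is 18.1 and rank 2 is 21.4.
Interpolate: 18.1 + 0.5·(21.4 − 18.1) = 18.1 + 0.5·3.3 = 19.75.

19.75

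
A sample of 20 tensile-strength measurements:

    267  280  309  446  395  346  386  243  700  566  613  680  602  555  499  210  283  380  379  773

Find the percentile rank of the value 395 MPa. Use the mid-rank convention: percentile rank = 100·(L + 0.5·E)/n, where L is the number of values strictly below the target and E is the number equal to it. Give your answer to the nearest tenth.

52.5

Sorted: 210, 243, 267, 280, 283, 309, 346, 379, 380, 386, 395, 446, 499, 555, 566, 602, 613, 680, 700, 773.
Count below 395: L = 10; count equal: E = 1; n = 20.
Percentile rank = 100·(10 + 0.5·1)/20 = 100·10.5/20 = 52.5.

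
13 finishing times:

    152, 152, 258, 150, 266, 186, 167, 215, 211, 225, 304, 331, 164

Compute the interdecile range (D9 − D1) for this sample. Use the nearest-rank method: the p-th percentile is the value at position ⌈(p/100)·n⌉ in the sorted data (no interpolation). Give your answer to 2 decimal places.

152.00

Sorted: 150, 152, 152, 164, 167, 186, 211, 215, 225, 258, 266, 304, 331.
n = 13.
P10: rank ⌈10/100·13⌉ = 2 → 152.
P90: rank ⌈90/100·13⌉ = 12 → 304.
Difference: 304 − 152 = 152.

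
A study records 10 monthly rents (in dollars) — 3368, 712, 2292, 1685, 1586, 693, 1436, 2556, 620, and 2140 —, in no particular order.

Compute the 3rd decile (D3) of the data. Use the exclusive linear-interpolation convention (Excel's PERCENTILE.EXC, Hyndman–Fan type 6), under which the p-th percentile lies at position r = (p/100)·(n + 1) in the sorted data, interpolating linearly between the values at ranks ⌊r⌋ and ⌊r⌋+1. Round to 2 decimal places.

Sorted: 620, 693, 712, 1436, 1586, 1685, 2140, 2292, 2556, 3368.
n = 10.
r = (30/100)·(10 + 1) = 3.3.
Rank 3 is 712 and rank 4 is 1436.
Interpolate: 712 + 0.3·(1436 − 712) = 712 + 0.3·724 = 929.2.

929.20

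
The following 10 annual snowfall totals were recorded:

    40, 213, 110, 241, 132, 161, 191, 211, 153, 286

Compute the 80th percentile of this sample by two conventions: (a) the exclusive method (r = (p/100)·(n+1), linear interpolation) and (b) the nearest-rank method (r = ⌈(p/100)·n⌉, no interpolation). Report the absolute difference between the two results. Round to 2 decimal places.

22.40

Sorted: 40, 110, 132, 153, 161, 191, 211, 213, 241, 286.
n = 10.
(a) r = 8.8; between ranks 8 (213) and 9 (241): 235.4.
(b) the nearest-rank method: rank 8 → 213.
|235.4 − 213| = 22.4.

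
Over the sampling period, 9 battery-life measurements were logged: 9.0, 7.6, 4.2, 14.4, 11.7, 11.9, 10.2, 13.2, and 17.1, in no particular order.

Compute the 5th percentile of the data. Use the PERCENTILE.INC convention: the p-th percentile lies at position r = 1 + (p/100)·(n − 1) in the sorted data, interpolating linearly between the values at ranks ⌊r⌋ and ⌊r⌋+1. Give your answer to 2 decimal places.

5.56

Sorted: 4.2, 7.6, 9.0, 10.2, 11.7, 11.9, 13.2, 14.4, 17.1.
n = 9.
r = 1 + (5/100)·(9 − 1) = 1 + 0.4 = 1.4.
Rank 1 is 4.2 and rank 2 is 7.6.
Interpolate: 4.2 + 0.4·(7.6 − 4.2) = 4.2 + 0.4·3.4 = 5.56.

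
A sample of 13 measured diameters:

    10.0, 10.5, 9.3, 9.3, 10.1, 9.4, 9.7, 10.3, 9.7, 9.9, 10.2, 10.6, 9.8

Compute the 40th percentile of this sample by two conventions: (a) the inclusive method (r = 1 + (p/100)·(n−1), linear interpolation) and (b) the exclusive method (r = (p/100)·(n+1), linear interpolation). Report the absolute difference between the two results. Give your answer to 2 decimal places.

Sorted: 9.3, 9.3, 9.4, 9.7, 9.7, 9.8, 9.9, 10.0, 10.1, 10.2, 10.3, 10.5, 10.6.
n = 13.
(a) r = 5.8; between ranks 5 (9.7) and 6 (9.8): 9.78.
(b) r = 5.6; between ranks 5 (9.7) and 6 (9.8): 9.76.
|9.78 − 9.76| = 0.02.

0.02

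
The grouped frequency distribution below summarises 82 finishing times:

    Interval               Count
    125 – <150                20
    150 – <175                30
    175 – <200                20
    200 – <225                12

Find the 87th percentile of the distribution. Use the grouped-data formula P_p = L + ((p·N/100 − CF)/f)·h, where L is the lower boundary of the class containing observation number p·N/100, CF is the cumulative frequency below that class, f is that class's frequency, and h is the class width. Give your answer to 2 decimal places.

202.79

N = 82; target position k = 87/100 · 82 = 71.34.
Cumulative frequencies: 20, 50, 70, 82.
Observation 71.34 falls in the class 200 – <225.
L = 200, CF = 70, f = 12, h = 25.
P87 = 200 + ((71.34 − 70)/12)·25 = 200 + 2.79167 = 202.792.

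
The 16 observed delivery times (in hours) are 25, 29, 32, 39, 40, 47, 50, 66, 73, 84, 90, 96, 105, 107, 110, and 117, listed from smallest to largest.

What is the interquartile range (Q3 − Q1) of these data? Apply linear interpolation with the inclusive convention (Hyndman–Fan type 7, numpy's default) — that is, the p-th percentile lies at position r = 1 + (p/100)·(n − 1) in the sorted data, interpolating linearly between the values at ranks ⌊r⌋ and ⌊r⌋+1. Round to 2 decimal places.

58.50

n = 16.
P25: r = 4.75; ranks 4–5 are 39, 40; interpolating gives 39.75.
P75: r = 12.25; ranks 12–13 are 96, 105; interpolating gives 98.25.
Difference: 98.25 − 39.75 = 58.5.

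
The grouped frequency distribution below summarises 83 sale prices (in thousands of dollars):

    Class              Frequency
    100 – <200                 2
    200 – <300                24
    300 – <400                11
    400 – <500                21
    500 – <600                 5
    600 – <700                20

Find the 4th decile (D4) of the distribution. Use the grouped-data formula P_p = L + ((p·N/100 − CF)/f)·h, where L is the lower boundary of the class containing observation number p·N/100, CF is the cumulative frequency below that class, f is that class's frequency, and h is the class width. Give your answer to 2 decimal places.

365.45

N = 83; target position k = 40/100 · 83 = 33.2.
Cumulative frequencies: 2, 26, 37, 58, 63, 83.
Observation 33.2 falls in the class 300 – <400.
L = 300, CF = 26, f = 11, h = 100.
P40 = 300 + ((33.2 − 26)/11)·100 = 300 + 65.4545 = 365.455.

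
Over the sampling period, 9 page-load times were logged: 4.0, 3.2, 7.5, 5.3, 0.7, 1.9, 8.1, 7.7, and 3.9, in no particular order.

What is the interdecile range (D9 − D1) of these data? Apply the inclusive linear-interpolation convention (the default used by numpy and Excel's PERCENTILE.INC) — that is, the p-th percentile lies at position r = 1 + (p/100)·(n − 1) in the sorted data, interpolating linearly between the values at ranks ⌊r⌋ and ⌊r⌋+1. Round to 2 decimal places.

Sorted: 0.7, 1.9, 3.2, 3.9, 4.0, 5.3, 7.5, 7.7, 8.1.
n = 9.
P10: r = 1.8; ranks 1–2 are 0.7, 1.9; interpolating gives 1.66.
P90: r = 8.2; ranks 8–9 are 7.7, 8.1; interpolating gives 7.78.
Difference: 7.78 − 1.66 = 6.12.

6.12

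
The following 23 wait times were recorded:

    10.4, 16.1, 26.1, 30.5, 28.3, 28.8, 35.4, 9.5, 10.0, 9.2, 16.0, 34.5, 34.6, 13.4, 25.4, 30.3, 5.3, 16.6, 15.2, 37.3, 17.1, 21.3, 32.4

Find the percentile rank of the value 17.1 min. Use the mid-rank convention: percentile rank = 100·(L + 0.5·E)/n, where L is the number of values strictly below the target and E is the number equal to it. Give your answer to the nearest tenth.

45.7

Sorted: 5.3, 9.2, 9.5, 10.0, 10.4, 13.4, 15.2, 16.0, 16.1, 16.6, 17.1, 21.3, 25.4, 26.1, 28.3, 28.8, 30.3, 30.5, 32.4, 34.5, 34.6, 35.4, 37.3.
Count below 17.1: L = 10; count equal: E = 1; n = 23.
Percentile rank = 100·(10 + 0.5·1)/23 = 100·10.5/23 = 45.65.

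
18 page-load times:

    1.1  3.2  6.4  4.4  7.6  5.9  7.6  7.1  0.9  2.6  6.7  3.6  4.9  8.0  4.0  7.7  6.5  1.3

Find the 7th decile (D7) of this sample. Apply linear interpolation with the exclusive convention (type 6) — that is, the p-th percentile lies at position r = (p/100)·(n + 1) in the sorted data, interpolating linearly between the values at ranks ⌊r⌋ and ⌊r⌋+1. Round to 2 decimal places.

Sorted: 0.9, 1.1, 1.3, 2.6, 3.2, 3.6, 4.0, 4.4, 4.9, 5.9, 6.4, 6.5, 6.7, 7.1, 7.6, 7.6, 7.7, 8.0.
n = 18.
r = (70/100)·(18 + 1) = 13.3.
Rank 13 is 6.7 and rank 14 is 7.1.
Interpolate: 6.7 + 0.3·(7.1 − 6.7) = 6.7 + 0.3·0.4 = 6.82.

6.82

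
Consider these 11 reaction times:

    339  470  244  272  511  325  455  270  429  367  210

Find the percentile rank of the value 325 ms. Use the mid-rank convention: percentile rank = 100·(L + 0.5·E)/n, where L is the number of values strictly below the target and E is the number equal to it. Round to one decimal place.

Sorted: 210, 244, 270, 272, 325, 339, 367, 429, 455, 470, 511.
Count below 325: L = 4; count equal: E = 1; n = 11.
Percentile rank = 100·(4 + 0.5·1)/11 = 100·4.5/11 = 40.91.

40.9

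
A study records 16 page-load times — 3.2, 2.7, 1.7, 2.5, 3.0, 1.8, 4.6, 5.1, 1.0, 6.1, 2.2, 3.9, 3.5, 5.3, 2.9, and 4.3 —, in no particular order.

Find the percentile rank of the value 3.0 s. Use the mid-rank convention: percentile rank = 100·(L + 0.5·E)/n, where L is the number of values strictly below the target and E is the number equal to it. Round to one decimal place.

46.9

Sorted: 1.0, 1.7, 1.8, 2.2, 2.5, 2.7, 2.9, 3.0, 3.2, 3.5, 3.9, 4.3, 4.6, 5.1, 5.3, 6.1.
Count below 3.0: L = 7; count equal: E = 1; n = 16.
Percentile rank = 100·(7 + 0.5·1)/16 = 100·7.5/16 = 46.88.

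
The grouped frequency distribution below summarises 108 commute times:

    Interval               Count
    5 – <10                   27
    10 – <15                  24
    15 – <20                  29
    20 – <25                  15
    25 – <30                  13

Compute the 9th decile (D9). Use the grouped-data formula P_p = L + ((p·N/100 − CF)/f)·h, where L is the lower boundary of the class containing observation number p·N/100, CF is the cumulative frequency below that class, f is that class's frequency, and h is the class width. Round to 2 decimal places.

25.85

N = 108; target position k = 90/100 · 108 = 97.2.
Cumulative frequencies: 27, 51, 80, 95, 108.
Observation 97.2 falls in the class 25 – <30.
L = 25, CF = 95, f = 13, h = 5.
P90 = 25 + ((97.2 − 95)/13)·5 = 25 + 0.846154 = 25.8462.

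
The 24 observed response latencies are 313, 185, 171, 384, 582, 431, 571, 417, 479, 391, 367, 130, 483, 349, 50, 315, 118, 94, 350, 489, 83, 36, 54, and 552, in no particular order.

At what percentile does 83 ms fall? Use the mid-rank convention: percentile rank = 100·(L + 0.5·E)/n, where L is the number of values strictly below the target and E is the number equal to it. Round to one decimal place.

14.6

Sorted: 36, 50, 54, 83, 94, 118, 130, 171, 185, 313, 315, 349, 350, 367, 384, 391, 417, 431, 479, 483, 489, 552, 571, 582.
Count below 83: L = 3; count equal: E = 1; n = 24.
Percentile rank = 100·(3 + 0.5·1)/24 = 100·3.5/24 = 14.58.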